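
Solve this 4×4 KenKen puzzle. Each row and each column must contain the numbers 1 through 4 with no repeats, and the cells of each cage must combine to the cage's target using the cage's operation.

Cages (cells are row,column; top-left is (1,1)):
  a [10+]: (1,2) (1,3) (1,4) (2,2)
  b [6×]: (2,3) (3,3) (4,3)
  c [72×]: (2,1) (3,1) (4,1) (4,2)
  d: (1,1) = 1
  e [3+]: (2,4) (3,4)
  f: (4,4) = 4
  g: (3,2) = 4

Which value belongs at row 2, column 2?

1

Cage d is a single given cell; hence (1,1) = 1.
Cage g is a single given cell, so (3,2) = 4.
Cage c needs product 72; hence (4,2) = 3.
Cage f is a single given cell; hence (4,4) = 4.
3 is placed in column 2; hence (1,2) = 2.
Cage a has sum 10; hence (1,3) = 4.
The 4 cells of cage a must have sum 10, leaving (1,4) = 3.
Cage c needs product 72, leaving (2,1) = 4.
Cage a has sum 10, which forces (2,2) = 1.
1 is placed in row 2, so (2,4) = 2.
The 4 cells of cage c must have product 72, so (3,1) = 3.
Column 4 already has 2; hence (3,4) = 1.
Row 4 already has 4, so (4,1) = 2.
Row 4 already has 2; hence (4,3) = 1.
Row 2 now contains 2, which forces (2,3) = 3.
Row 3 now contains 1; hence (3,3) = 2.
Filled in: 1 2 4 3 / 4 1 3 2 / 3 4 2 1 / 2 3 1 4.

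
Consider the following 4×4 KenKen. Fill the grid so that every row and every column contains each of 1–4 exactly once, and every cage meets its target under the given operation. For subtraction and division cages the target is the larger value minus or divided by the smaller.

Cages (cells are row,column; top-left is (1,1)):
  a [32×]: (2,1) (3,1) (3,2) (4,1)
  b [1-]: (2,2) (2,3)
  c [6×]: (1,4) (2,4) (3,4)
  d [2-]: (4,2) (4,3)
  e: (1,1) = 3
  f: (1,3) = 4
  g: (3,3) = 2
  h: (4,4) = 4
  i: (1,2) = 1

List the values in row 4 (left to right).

2 3 1 4

Cage e is given, which forces (1,1) = 3.
I is a freebie, which forces (1,2) = 1.
Cage f is a single given cell; hence (1,3) = 4.
1 is placed in row 1; hence (1,4) = 2.
Cage a has product 32, which forces (3,2) = 4.
Cage g is given; hence (3,3) = 2.
Cage h is a single given cell, which forces (4,4) = 4.
Cage a has product 32, so (2,1) = 4.
The two cells of cage b must have difference 1; hence (2,2) = 2.
Row 3 now contains 2, so (3,1) = 1.
Row 3 already has 1, leaving (3,4) = 3.
Cage a needs product 32, leaving (4,1) = 2.
The two cells of cage d must have difference 2, which forces (4,2) = 3.
The two cells of cage d must have difference 2, leaving (4,3) = 1.
Column 3 now contains 1, leaving (2,3) = 3.
Column 4 already has 3, which forces (2,4) = 1.
Filled in: 3 1 4 2 / 4 2 3 1 / 1 4 2 3 / 2 3 1 4.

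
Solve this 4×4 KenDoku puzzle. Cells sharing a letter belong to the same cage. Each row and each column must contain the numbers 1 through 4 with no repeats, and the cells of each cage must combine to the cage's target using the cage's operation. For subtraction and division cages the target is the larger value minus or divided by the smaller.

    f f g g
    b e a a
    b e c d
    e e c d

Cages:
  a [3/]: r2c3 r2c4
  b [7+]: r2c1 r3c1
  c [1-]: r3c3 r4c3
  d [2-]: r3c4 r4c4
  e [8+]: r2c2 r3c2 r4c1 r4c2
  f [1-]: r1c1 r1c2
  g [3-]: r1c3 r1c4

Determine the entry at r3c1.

Row 2 needs a 2, and only r2c2 is open for it.
In row 1, 2 can only go at r1c1, so r1c1 = 2.
Cage e needs sum 8; hence r3c2 = 1.
Column 1 now contains 2; hence r4c1 = 1.
Cage e needs sum 8, so r4c2 = 4.
Column 2 now contains 1, which forces r1c2 = 3.
The two cells of cage d must have difference 2, leaving r3c4 = 4.
Cage d's pair has difference 2; hence r4c4 = 2.
Cage g's pair has difference 3, leaving r1c3 = 4.
4 is placed in column 4, leaving r1c4 = 1.
The two cells of cage b must have sum 7, so r2c1 = 4.
Column 4 already has 1, so r2c4 = 3.
Row 3 already has 4, which forces r3c1 = 3.
Cage c's pair has difference 1, which forces r3c3 = 2.
Row 4 already has 2, leaving r4c3 = 3.
3 is placed in row 2; hence r2c3 = 1.
Completed grid: 2 3 4 1 / 4 2 1 3 / 3 1 2 4 / 1 4 3 2.

3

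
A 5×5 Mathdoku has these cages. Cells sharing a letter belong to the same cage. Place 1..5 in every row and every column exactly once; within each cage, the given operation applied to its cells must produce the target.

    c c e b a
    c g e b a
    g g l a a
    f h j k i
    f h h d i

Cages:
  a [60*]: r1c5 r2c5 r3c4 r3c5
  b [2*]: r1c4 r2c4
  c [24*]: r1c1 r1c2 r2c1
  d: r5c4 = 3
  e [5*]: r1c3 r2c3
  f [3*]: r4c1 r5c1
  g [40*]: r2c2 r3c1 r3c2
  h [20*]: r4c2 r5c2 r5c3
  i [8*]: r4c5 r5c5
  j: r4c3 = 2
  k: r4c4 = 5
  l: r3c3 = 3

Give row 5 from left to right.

Cage l is given, leaving r3c3 = 3.
J is a freebie, so r4c3 = 2.
Cage k is a single given cell; hence r4c4 = 5.
Row 4 already has 2, so r4c5 = 4.
Cage d is a single given cell, which forces r5c4 = 3.
Column 5 already has 4, so r5c5 = 2.
Cage a needs product 60; hence r3c4 = 4.
Cage f's pair has product 3, so r4c1 = 3.
Row 4 now contains 4, which forces r4c2 = 1.
3 is placed in row 5, so r5c1 = 1.
The 3 cells of cage c must have product 24; hence r1c2 = 3.
Cage g has product 40, so r2c2 = 4.
4 is placed in column 2, which forces r5c2 = 5.
Row 5 already has 5, leaving r5c3 = 4.
Cage c needs product 24, which forces r1c1 = 4.
Row 2 already has 4; hence r2c1 = 2.
Row 2 already has 2, so r2c4 = 1.
The 4 cells of cage a must have product 60, leaving r2c5 = 3.
Cage g has product 40, which forces r3c1 = 5.
5 is placed in column 2, which forces r3c2 = 2.
Row 3 now contains 5; hence r3c5 = 1.
The two cells of cage e must have product 5; hence r1c3 = 1.
Column 4 already has 1; hence r1c4 = 2.
Column 5 now contains 1, so r1c5 = 5.
1 is placed in row 2, so r2c3 = 5.
Filled in: 4 3 1 2 5 / 2 4 5 1 3 / 5 2 3 4 1 / 3 1 2 5 4 / 1 5 4 3 2.

1 5 4 3 2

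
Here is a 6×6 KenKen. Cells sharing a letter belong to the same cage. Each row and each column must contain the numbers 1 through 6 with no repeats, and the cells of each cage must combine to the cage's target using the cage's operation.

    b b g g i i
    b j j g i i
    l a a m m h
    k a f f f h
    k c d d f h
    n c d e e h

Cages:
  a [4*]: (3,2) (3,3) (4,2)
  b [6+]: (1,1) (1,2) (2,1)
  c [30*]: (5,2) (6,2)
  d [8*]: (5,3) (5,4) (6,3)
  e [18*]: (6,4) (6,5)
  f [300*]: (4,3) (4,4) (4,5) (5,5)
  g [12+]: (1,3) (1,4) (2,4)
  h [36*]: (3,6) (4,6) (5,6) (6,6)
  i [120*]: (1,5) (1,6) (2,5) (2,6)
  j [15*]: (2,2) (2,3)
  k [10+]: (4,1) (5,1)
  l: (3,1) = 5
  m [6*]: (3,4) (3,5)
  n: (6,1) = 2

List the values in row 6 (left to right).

L is a freebie, which forces (3,1) = 5.
Cage f has product 300, which forces (5,5) = 5.
Cage n is given, so (6,1) = 2.
Row 5 already has 5, leaving (5,2) = 6.
Cage c's pair has product 30, so (6,2) = 5.
Column 2 already has 5, which forces (2,2) = 3.
Cage j's pair has product 15, so (2,3) = 5.
Cage k needs two cells with sum 10, so (4,1) = 6.
Row 5 now contains 6; hence (5,1) = 4.
The 3 cells of cage b must have sum 6, leaving (1,1) = 3.
Cage b needs sum 6, which forces (1,2) = 2.
Cage i needs product 120, which forces (1,6) = 5.
Row 2 now contains 3, leaving (2,1) = 1.
Column 2 already has 2; hence (4,2) = 1.
Cage f has product 300; hence (4,4) = 5.
Cage d has product 8; hence (6,3) = 4.
Cage g has sum 12, leaving (1,3) = 6.
Cage g has sum 12, so (1,4) = 4.
The 4 cells of cage i must have product 120, so (1,5) = 1.
Cage g needs sum 12, which forces (2,4) = 2.
Column 2 already has 1, which forces (3,2) = 4.
The 3 cells of cage a must have product 4, so (3,3) = 1.
Column 3 now contains 4, which forces (4,3) = 3.
Cage f has product 300, so (4,5) = 4.
Row 4 already has 3, leaving (4,6) = 2.
Column 3 already has 1, which forces (5,3) = 2.
2 is placed in column 4, leaving (5,4) = 1.
Row 5 already has 1; hence (5,6) = 3.
Column 5 already has 4; hence (2,5) = 6.
Cage i needs product 120, which forces (2,6) = 4.
Cage m needs two cells with product 6, so (3,4) = 3.
Cage m needs two cells with product 6, so (3,5) = 2.
3 is placed in column 6, so (3,6) = 6.
Column 4 already has 3; hence (6,4) = 6.
6 is placed in column 5; hence (6,5) = 3.
Cage h needs product 36, leaving (6,6) = 1.
The full grid is 3 2 6 4 1 5 / 1 3 5 2 6 4 / 5 4 1 3 2 6 / 6 1 3 5 4 2 / 4 6 2 1 5 3 / 2 5 4 6 3 1.

2 5 4 6 3 1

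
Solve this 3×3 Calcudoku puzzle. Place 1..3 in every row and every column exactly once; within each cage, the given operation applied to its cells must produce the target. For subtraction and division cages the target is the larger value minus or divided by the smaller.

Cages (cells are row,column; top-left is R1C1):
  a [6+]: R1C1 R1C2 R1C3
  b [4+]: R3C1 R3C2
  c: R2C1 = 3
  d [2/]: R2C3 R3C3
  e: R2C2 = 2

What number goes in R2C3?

Cage c is given, so R2C1 = 3.
E is a freebie, which forces R2C2 = 2.
Row 2 now contains 2, which forces R2C3 = 1.
Column 1 already has 3; hence R3C1 = 1.
Row 3 already has 1, which forces R3C2 = 3.
1 is placed in column 3, leaving R3C3 = 2.
1 is placed in column 1, leaving R1C1 = 2.
Column 2 now contains 3, so R1C2 = 1.
Column 3 now contains 2; hence R1C3 = 3.
The full grid is 2 1 3 / 3 2 1 / 1 3 2.

1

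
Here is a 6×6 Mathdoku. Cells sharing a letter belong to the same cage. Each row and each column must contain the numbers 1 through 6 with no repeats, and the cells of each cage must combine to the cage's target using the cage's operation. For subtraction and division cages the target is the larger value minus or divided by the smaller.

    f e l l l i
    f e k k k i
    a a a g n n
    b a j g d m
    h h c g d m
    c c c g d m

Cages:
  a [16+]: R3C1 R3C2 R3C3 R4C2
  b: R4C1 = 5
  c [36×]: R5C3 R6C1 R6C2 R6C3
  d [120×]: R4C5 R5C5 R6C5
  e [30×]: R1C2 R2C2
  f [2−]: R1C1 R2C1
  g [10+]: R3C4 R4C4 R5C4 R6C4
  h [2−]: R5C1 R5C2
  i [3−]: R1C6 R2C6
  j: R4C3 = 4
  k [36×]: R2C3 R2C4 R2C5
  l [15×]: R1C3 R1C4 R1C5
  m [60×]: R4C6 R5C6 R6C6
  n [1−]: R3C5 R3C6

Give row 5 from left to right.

Cage b is a single given cell, leaving R4C1 = 5.
J is a freebie, so R4C3 = 4.
Row 4 now contains 4, leaving R4C5 = 6.
In column 4, 5 can only go at R1C4, so R1C4 = 5.
Row 1 already has 5, leaving R1C2 = 6.
Cage e needs two cells with product 30, so R2C2 = 5.
Row 1 needs a 2, and only R1C1 is open for it.
Cage f needs two cells with difference 2, leaving R2C1 = 4.
Row 1 needs a 4, and only R1C6 is open for it.
The two cells of cage i must have difference 3, leaving R2C6 = 1.
Cage m needs product 60, which forces R4C6 = 2.
In row 3, 1 can only go at R3C4, so R3C4 = 1.
Column 4 already has 1, which forces R4C4 = 3.
Cage a needs sum 16, leaving R3C1 = 6.
The 4 cells of cage a must have sum 16, leaving R3C2 = 4.
Cage a has sum 16, which forces R3C3 = 5.
Row 3 already has 5; hence R3C5 = 2.
Row 3 already has 5; hence R3C6 = 3.
3 is placed in row 4, leaving R4C2 = 1.
1 is placed in column 2, so R5C2 = 3.
3 is placed in column 2, leaving R6C2 = 2.
Row 6 now contains 2; hence R6C4 = 4.
Row 6 already has 4, so R6C5 = 5.
Row 6 already has 5, leaving R6C6 = 6.
2 is placed in column 5, so R2C5 = 3.
3 is placed in row 5, leaving R5C1 = 1.
The 4 cells of cage c must have product 36, which forces R5C3 = 6.
Column 4 now contains 4, which forces R5C4 = 2.
Column 5 already has 5, so R5C5 = 4.
Column 6 already has 6, leaving R5C6 = 5.
Column 1 already has 1, which forces R6C1 = 3.
Row 6 already has 3, which forces R6C3 = 1.
1 is placed in column 3, leaving R1C3 = 3.
Column 5 already has 3, leaving R1C5 = 1.
Column 3 now contains 6; hence R2C3 = 2.
Column 4 already has 2, so R2C4 = 6.
Completed grid: 2 6 3 5 1 4 / 4 5 2 6 3 1 / 6 4 5 1 2 3 / 5 1 4 3 6 2 / 1 3 6 2 4 5 / 3 2 1 4 5 6.

1 3 6 2 4 5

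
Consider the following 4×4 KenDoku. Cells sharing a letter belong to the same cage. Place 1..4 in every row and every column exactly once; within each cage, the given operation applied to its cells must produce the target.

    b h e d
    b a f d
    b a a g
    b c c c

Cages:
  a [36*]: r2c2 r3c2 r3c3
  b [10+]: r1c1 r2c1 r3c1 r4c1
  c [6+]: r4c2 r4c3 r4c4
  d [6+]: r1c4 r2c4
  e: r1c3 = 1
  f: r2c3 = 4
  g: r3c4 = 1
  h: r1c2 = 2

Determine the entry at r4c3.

2

H is a freebie, leaving r1c2 = 2.
Cage e is given, which forces r1c3 = 1.
2 is placed in row 1, leaving r1c4 = 4.
The 3 cells of cage a must have product 36, which forces r2c2 = 3.
Cage f is given, which forces r2c3 = 4.
Column 4 already has 4, which forces r2c4 = 2.
The 3 cells of cage a must have product 36, so r3c2 = 4.
Cage a needs product 36; hence r3c3 = 3.
Cage g is a single given cell; hence r3c4 = 1.
Column 2 already has 3, which forces r4c2 = 1.
Column 3 already has 3, leaving r4c3 = 2.
Column 4 now contains 1; hence r4c4 = 3.
Row 1 now contains 4, which forces r1c1 = 3.
Row 2 now contains 2; hence r2c1 = 1.
Row 3 already has 1; hence r3c1 = 2.
Row 4 now contains 3, leaving r4c1 = 4.
Filled in: 3 2 1 4 / 1 3 4 2 / 2 4 3 1 / 4 1 2 3.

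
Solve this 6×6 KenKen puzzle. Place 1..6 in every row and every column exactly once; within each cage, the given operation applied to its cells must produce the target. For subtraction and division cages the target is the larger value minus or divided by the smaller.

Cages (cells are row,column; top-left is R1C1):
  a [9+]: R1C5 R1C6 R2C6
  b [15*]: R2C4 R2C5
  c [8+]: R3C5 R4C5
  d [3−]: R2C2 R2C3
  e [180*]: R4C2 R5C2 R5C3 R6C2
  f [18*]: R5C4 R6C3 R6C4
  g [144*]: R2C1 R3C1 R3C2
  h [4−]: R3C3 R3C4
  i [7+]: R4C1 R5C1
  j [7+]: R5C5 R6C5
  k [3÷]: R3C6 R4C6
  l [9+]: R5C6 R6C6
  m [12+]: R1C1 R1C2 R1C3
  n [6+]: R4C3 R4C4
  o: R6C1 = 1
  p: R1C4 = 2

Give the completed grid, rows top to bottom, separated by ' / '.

Cage p is a single given cell, so R1C4 = 2.
The 3 cells of cage g must have product 144, which forces R2C1 = 6.
Cage g has product 144; hence R3C1 = 4.
Cage g has product 144; hence R3C2 = 6.
O is a freebie; hence R6C1 = 1.
Cage f has product 18, which forces R5C4 = 1.
Cage h's pair has difference 4; hence R3C3 = 1.
Column 4 already has 1, which forces R3C4 = 5.
Column 3 now contains 1, leaving R4C3 = 2.
5 is placed in column 4, so R4C4 = 4.
5 is placed in column 4, so R2C4 = 3.
Cage b needs two cells with product 15, so R2C5 = 5.
Row 4 now contains 2, so R4C1 = 5.
Row 4 already has 5, which forces R4C2 = 3.
5 is placed in column 5, leaving R4C5 = 6.
Row 4 now contains 6, so R4C6 = 1.
Cage i needs two cells with sum 7, which forces R5C1 = 2.
Column 4 now contains 3, leaving R6C4 = 6.
Column 1 already has 5; hence R1C1 = 3.
Cage d needs two cells with difference 3, so R2C2 = 1.
5 is placed in row 2; hence R2C3 = 4.
Cage a has sum 9, which forces R2C6 = 2.
The two cells of cage c must have sum 8, so R3C5 = 2.
Cage k needs two cells with quotient 3, so R3C6 = 3.
Row 6 already has 6, leaving R6C3 = 3.
3 is placed in row 6, leaving R6C5 = 4.
4 is placed in row 6, which forces R6C6 = 5.
Cage m needs sum 12, which forces R1C2 = 4.
Column 3 already has 4, which forces R1C3 = 5.
Column 5 already has 4; hence R1C5 = 1.
Cage a has sum 9, so R1C6 = 6.
Cage e needs product 180, which forces R5C2 = 5.
Column 3 now contains 3, so R5C3 = 6.
Column 5 already has 4, which forces R5C5 = 3.
Cage l needs two cells with sum 9, leaving R5C6 = 4.
Row 6 now contains 5, leaving R6C2 = 2.

3 4 5 2 1 6 / 6 1 4 3 5 2 / 4 6 1 5 2 3 / 5 3 2 4 6 1 / 2 5 6 1 3 4 / 1 2 3 6 4 5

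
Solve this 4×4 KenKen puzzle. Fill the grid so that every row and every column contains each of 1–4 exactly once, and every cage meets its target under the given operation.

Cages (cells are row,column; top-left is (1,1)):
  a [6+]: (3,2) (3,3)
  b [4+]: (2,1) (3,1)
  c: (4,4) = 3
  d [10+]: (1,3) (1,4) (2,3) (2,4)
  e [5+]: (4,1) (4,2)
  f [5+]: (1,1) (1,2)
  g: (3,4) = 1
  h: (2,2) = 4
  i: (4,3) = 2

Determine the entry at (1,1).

Cage h is a single given cell, which forces (2,2) = 4.
Column 2 now contains 4, leaving (3,2) = 2.
Row 3 already has 2, so (3,3) = 4.
Cage g is given; hence (3,4) = 1.
Cage i is given, which forces (4,3) = 2.
Cage c is a single given cell, leaving (4,4) = 3.
Cage d has sum 10, leaving (1,4) = 4.
The two cells of cage b must have sum 4, which forces (2,1) = 1.
Row 2 now contains 1, so (2,3) = 3.
Column 4 now contains 3; hence (2,4) = 2.
1 is placed in row 3, which forces (3,1) = 3.
Cage e's pair has sum 5, which forces (4,1) = 4.
Row 4 already has 3; hence (4,2) = 1.
Row 1 now contains 4, so (1,1) = 2.
Column 2 already has 1, leaving (1,2) = 3.
3 is placed in column 3, which forces (1,3) = 1.
Filled in: 2 3 1 4 / 1 4 3 2 / 3 2 4 1 / 4 1 2 3.

2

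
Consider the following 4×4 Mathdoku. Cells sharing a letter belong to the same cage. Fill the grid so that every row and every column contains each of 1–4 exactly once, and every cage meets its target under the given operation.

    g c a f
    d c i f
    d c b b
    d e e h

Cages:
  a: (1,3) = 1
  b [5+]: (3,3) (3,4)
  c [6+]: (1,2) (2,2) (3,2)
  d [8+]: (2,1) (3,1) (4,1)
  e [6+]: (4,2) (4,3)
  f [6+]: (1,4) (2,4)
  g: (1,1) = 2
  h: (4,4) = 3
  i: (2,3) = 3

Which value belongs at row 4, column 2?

4

Cage g is given; hence (1,1) = 2.
A is a freebie; hence (1,3) = 1.
Row 1 already has 2, leaving (1,4) = 4.
Cage i is given, leaving (2,3) = 3.
Column 4 now contains 4, so (2,4) = 2.
Cage h is a single given cell, which forces (4,4) = 3.
Row 1 now contains 1; hence (1,2) = 3.
Row 2 now contains 2, so (2,2) = 1.
Cage d has sum 8, leaving (3,1) = 3.
The 3 cells of cage c must have sum 6, leaving (3,2) = 2.
The two cells of cage b must have sum 5, leaving (3,3) = 4.
3 is placed in column 4, so (3,4) = 1.
Column 2 now contains 2; hence (4,2) = 4.
Column 3 already has 4; hence (4,3) = 2.
Row 2 now contains 1; hence (2,1) = 4.
Row 4 already has 4, which forces (4,1) = 1.
Filled in: 2 3 1 4 / 4 1 3 2 / 3 2 4 1 / 1 4 2 3.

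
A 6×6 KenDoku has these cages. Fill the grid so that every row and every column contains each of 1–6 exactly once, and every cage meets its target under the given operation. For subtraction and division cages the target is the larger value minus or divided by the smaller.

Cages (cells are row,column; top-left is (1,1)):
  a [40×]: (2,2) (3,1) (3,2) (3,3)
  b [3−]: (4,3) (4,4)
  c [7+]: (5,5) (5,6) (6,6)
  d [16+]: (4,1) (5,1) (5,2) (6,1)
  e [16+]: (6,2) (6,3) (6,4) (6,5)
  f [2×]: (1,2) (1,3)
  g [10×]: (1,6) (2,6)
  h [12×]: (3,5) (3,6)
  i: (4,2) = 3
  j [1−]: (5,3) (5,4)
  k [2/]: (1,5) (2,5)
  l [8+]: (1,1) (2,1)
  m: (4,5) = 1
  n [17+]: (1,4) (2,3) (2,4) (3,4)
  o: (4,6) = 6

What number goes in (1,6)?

Cage i is a single given cell, which forces (4,2) = 3.
Cage m is given, so (4,5) = 1.
Cage o is a single given cell; hence (4,6) = 6.
Row 4 needs a 4, and only (4,1) is open for it.
The only place for 5 in column 5 is (6,5).
{1, 2} are confined to (1,2) and (1,3) in row 1, leaving (1,6) = 5.
Cage g needs two cells with product 10, so (2,6) = 2.
Cage l needs two cells with sum 8, so (1,1) = 3.
Row 1 already has 3, leaving (1,5) = 6.
The two cells of cage l must have sum 8; hence (2,1) = 5.
Column 5 already has 6, which forces (2,5) = 3.
Column 5 now contains 3, which forces (3,5) = 4.
Row 3 already has 4, which forces (3,6) = 3.
Column 5 now contains 3, leaving (5,5) = 2.
Row 1 already has 6, which forces (1,4) = 4.
Cage a needs product 40, leaving (2,2) = 4.
The 4 cells of cage n must have sum 17, leaving (2,3) = 6.
Cage n needs sum 17; hence (2,4) = 1.
The 4 cells of cage n must have sum 17, so (3,4) = 6.
4 is placed in column 2; hence (5,2) = 5.
Row 5 now contains 5, so (5,4) = 3.
3 is placed in column 4; hence (6,4) = 2.
Cage a has product 40, so (3,3) = 5.
Cage b's pair has difference 3, so (4,3) = 2.
2 is placed in column 4, which forces (4,4) = 5.
Row 5 now contains 3, so (5,3) = 4.
Row 5 already has 4; hence (5,6) = 1.
Cage e has sum 16, which forces (6,2) = 6.
The 4 cells of cage e must have sum 16; hence (6,3) = 3.
Column 6 now contains 1; hence (6,6) = 4.
Cage f needs two cells with product 2, leaving (1,2) = 2.
Column 3 already has 2, so (1,3) = 1.
2 is placed in column 2, which forces (3,2) = 1.
1 is placed in row 5, leaving (5,1) = 6.
Row 6 now contains 6, leaving (6,1) = 1.
Row 3 now contains 1, so (3,1) = 2.
Filled in: 3 2 1 4 6 5 / 5 4 6 1 3 2 / 2 1 5 6 4 3 / 4 3 2 5 1 6 / 6 5 4 3 2 1 / 1 6 3 2 5 4.

5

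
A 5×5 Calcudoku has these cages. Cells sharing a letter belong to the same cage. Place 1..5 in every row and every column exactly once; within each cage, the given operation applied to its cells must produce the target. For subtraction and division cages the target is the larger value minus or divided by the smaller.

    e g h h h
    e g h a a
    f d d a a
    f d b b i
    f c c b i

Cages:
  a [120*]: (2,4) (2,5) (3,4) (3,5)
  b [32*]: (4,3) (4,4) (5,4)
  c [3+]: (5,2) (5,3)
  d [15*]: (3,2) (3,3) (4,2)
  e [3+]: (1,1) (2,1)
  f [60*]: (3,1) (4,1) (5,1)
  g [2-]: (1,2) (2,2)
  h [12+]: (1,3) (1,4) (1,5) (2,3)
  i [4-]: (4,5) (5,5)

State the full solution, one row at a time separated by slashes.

2 4 5 1 3 / 1 2 3 5 4 / 4 5 1 3 2 / 5 3 4 2 1 / 3 1 2 4 5

Cage b needs product 32; hence (4,3) = 4.
The 3 cells of cage b must have product 32, leaving (4,4) = 2.
Cage b needs product 32, so (5,4) = 4.
Cage f needs product 60, leaving (3,1) = 4.
Row 3 now contains 4, so (3,5) = 2.
Column 5 already has 2; hence (2,5) = 4.
The 4 cells of cage h must have sum 12, leaving (2,3) = 3.
3 is placed in row 2; hence (2,4) = 5.
Column 4 already has 5, leaving (3,4) = 3.
Cage h needs sum 12, which forces (1,3) = 5.
Column 4 already has 3; hence (1,4) = 1.
Cage h has sum 12, leaving (1,5) = 3.
Column 3 already has 5, leaving (3,3) = 1.
Cage d needs product 15, leaving (4,2) = 3.
1 is placed in column 3, which forces (5,3) = 2.
Row 1 already has 1, leaving (1,1) = 2.
3 is placed in row 1, which forces (1,2) = 4.
Cage e needs two cells with sum 3, leaving (2,1) = 1.
Cage g needs two cells with difference 2; hence (2,2) = 2.
1 is placed in row 3; hence (3,2) = 5.
3 is placed in row 4, which forces (4,1) = 5.
Row 4 already has 5, leaving (4,5) = 1.
Cage f needs product 60, leaving (5,1) = 3.
Row 5 now contains 2, so (5,2) = 1.
Column 5 now contains 1, so (5,5) = 5.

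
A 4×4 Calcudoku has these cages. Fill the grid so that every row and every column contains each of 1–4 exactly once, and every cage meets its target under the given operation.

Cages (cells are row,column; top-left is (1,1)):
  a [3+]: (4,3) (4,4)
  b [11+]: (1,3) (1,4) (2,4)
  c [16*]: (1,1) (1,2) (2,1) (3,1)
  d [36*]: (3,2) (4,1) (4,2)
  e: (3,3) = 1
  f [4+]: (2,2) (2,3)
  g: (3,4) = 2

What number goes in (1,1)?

1

The 4 cells of cage c must have product 16, which forces (1,2) = 2.
Cage b has sum 11, leaving (1,3) = 4.
The 3 cells of cage b must have sum 11, so (1,4) = 3.
The 3 cells of cage b must have sum 11, so (2,4) = 4.
Cage d has product 36, which forces (3,2) = 3.
E is a freebie; hence (3,3) = 1.
G is a freebie, so (3,4) = 2.
Cage d needs product 36, which forces (4,1) = 3.
The 3 cells of cage d must have product 36, which forces (4,2) = 4.
1 is placed in column 3, which forces (4,3) = 2.
Column 4 now contains 2, leaving (4,4) = 1.
Row 1 already has 4, so (1,1) = 1.
Cage c needs product 16; hence (2,1) = 2.
3 is placed in column 2, which forces (2,2) = 1.
1 is placed in column 3, leaving (2,3) = 3.
Row 3 now contains 2; hence (3,1) = 4.
Filled in: 1 2 4 3 / 2 1 3 4 / 4 3 1 2 / 3 4 2 1.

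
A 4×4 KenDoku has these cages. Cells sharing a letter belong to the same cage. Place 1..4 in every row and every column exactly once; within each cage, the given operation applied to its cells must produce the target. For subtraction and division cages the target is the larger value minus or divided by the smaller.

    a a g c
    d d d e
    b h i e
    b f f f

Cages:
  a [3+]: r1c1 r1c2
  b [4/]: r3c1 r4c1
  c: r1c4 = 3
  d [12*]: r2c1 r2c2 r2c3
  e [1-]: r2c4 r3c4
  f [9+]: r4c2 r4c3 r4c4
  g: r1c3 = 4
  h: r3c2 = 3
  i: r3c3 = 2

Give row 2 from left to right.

Cage g is given, which forces r1c3 = 4.
C is a freebie, so r1c4 = 3.
Cage h is a single given cell, so r3c2 = 3.
Cage i is a single given cell, leaving r3c3 = 2.
Column 3 now contains 2, leaving r4c3 = 3.
The 3 cells of cage d must have product 12, so r2c1 = 3.
Cage d needs product 12; hence r2c2 = 4.
Column 3 already has 3, leaving r2c3 = 1.
The two cells of cage e must have difference 1, leaving r2c4 = 2.
Cage e needs two cells with difference 1, which forces r3c4 = 1.
Column 2 now contains 4, leaving r4c2 = 2.
Column 4 now contains 2; hence r4c4 = 4.
Cage a needs two cells with sum 3, leaving r1c1 = 2.
Column 2 now contains 2; hence r1c2 = 1.
Row 3 already has 1, leaving r3c1 = 4.
Row 4 already has 4, so r4c1 = 1.
The full grid is 2 1 4 3 / 3 4 1 2 / 4 3 2 1 / 1 2 3 4.

3 4 1 2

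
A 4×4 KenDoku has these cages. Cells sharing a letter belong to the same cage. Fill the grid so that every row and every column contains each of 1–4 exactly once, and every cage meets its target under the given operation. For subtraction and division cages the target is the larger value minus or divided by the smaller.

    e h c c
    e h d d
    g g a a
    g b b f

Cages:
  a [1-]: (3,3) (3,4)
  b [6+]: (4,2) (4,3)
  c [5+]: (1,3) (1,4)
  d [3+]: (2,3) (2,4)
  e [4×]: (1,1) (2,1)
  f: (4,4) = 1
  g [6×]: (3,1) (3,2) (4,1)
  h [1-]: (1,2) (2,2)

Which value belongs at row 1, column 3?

Cage f is a single given cell, so (4,4) = 1.
The two cells of cage d must have sum 3; hence (2,3) = 1.
Column 4 now contains 1; hence (2,4) = 2.
The two cells of cage e must have product 4; hence (1,1) = 1.
Cage c's pair has sum 5, so (1,3) = 2.
Cage c's pair has sum 5, which forces (1,4) = 3.
Row 2 already has 1, which forces (2,1) = 4.
Row 2 already has 4, which forces (2,2) = 3.
Column 4 already has 3; hence (3,4) = 4.
2 is placed in column 3, so (4,3) = 4.
Row 1 already has 3, which forces (1,2) = 4.
The 3 cells of cage g must have product 6, leaving (3,2) = 1.
Row 3 already has 4, leaving (3,3) = 3.
Row 4 already has 4, leaving (4,2) = 2.
Row 3 already has 3, which forces (3,1) = 2.
2 is placed in row 4, leaving (4,1) = 3.
The full grid is 1 4 2 3 / 4 3 1 2 / 2 1 3 4 / 3 2 4 1.

2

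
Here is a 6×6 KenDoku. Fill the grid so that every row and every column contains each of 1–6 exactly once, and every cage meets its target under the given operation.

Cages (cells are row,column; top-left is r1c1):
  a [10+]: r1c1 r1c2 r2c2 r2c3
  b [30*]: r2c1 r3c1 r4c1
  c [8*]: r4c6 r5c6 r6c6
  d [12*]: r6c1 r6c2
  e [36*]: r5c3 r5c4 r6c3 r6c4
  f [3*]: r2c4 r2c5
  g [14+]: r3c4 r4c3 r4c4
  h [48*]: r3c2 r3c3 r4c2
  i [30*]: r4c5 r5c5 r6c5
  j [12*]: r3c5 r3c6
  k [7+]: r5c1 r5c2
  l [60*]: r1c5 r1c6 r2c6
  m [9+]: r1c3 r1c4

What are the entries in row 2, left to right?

6 2 4 1 3 5

The only place for 1 in row 3 is r3c1.
Row 1 needs a 1, and only r1c2 is open for it.
Row 3 needs a 5, and only r3c4 is open for it.
Row 6 needs a 5, and only r6c5 is open for it.
Row 5 needs a 5, and only r5c2 is open for it.
Cage k needs two cells with sum 7, so r5c1 = 2.
Column 1 already has 2, leaving r1c1 = 3.
Column 1 already has 3, which forces r6c1 = 4.
4 is placed in row 6, so r6c2 = 3.
Cage m needs two cells with sum 9, which forces r1c3 = 5.
Cage m needs two cells with sum 9, so r1c4 = 4.
Cage l has product 60, which forces r2c6 = 5.
Row 2 already has 5, so r2c1 = 6.
Cage b has product 30, leaving r4c1 = 5.
Row 5 needs a 4, and only r5c6 is open for it.
In row 3, 3 can only go at r3c6, so r3c6 = 3.
The two cells of cage j must have product 12, which forces r3c5 = 4.
The 3 cells of cage h must have product 48, leaving r4c2 = 4.
4 is placed in column 2; hence r2c2 = 2.
The 4 cells of cage a must have sum 10, leaving r2c3 = 4.
Column 2 already has 2; hence r3c2 = 6.
6 is placed in row 3; hence r3c3 = 2.
The only place for 2 in column 4 is r6c4.
Cage c needs product 8; hence r4c6 = 2.
2 is placed in row 6; hence r6c6 = 1.
Cage l has product 60, so r1c5 = 2.
2 is placed in column 6, so r1c6 = 6.
Row 6 already has 1, which forces r6c3 = 6.
Column 3 already has 6, which forces r4c3 = 3.
The 3 cells of cage g must have sum 14, leaving r4c4 = 6.
Row 4 already has 6, which forces r4c5 = 1.
Column 3 now contains 3, so r5c3 = 1.
1 is placed in row 5; hence r5c4 = 3.
Column 5 now contains 1, which forces r5c5 = 6.
Column 4 now contains 3, leaving r2c4 = 1.
Column 5 now contains 1; hence r2c5 = 3.
The full grid is 3 1 5 4 2 6 / 6 2 4 1 3 5 / 1 6 2 5 4 3 / 5 4 3 6 1 2 / 2 5 1 3 6 4 / 4 3 6 2 5 1.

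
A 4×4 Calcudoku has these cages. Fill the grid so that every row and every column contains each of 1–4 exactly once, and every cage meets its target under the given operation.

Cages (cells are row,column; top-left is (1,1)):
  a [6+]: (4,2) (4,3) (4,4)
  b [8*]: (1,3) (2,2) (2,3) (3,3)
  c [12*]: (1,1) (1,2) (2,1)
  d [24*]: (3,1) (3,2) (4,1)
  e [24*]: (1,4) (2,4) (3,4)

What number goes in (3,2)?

3

The 4 cells of cage b must have product 8; hence (2,2) = 1.
Row 3 needs a 1, and only (3,3) is open for it.
The 3 cells of cage a must have sum 6, which forces (4,4) = 1.
Row 1 needs a 1, and only (1,1) is open for it.
The only place for 4 in row 4 is (4,1).
Cage c needs product 12; hence (1,2) = 4.
4 is placed in row 1, leaving (1,3) = 2.
Row 1 now contains 2, so (1,4) = 3.
Column 1 now contains 4, leaving (2,1) = 3.
2 is placed in column 3, so (2,3) = 4.
Row 2 now contains 4, leaving (2,4) = 2.
Column 1 already has 3, which forces (3,1) = 2.
Row 3 now contains 2, so (3,2) = 3.
Column 4 already has 2, which forces (3,4) = 4.
3 is placed in column 2, which forces (4,2) = 2.
2 is placed in column 3; hence (4,3) = 3.
Filled in: 1 4 2 3 / 3 1 4 2 / 2 3 1 4 / 4 2 3 1.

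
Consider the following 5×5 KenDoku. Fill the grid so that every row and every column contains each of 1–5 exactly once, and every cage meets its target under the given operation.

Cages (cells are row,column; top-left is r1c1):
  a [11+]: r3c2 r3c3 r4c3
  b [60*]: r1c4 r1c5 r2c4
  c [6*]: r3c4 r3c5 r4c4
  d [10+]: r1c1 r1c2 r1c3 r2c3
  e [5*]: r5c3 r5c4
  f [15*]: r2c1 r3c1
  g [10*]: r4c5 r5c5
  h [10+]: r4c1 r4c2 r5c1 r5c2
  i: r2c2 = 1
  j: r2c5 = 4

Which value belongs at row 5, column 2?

Cage i is given, so r2c2 = 1.
J is a freebie; hence r2c5 = 4.
The 3 cells of cage b must have product 60, which forces r1c4 = 4.
The 4 cells of cage d must have sum 10, so r2c3 = 2.
In row 1, 3 can only go at r1c5, so r1c5 = 3.
The 3 cells of cage b must have product 60; hence r2c4 = 5.
5 is placed in column 4, leaving r5c4 = 1.
5 is placed in row 2, leaving r2c1 = 3.
Cage f needs two cells with product 15, so r3c1 = 5.
Cage c has product 6, which forces r3c5 = 1.
Row 5 now contains 1, leaving r5c3 = 5.
Row 5 now contains 5, leaving r5c5 = 2.
Cage d needs sum 10, so r1c1 = 2.
The 4 cells of cage d must have sum 10, which forces r1c2 = 5.
Column 3 already has 5; hence r1c3 = 1.
Cage a has sum 11, leaving r3c2 = 4.
Cage a has sum 11, which forces r3c3 = 3.
Row 3 already has 3, so r3c4 = 2.
The 4 cells of cage h must have sum 10, leaving r4c1 = 1.
The 4 cells of cage h must have sum 10, so r4c2 = 2.
The 3 cells of cage a must have sum 11, which forces r4c3 = 4.
Column 4 already has 2; hence r4c4 = 3.
2 is placed in column 5, leaving r4c5 = 5.
Row 5 now contains 2, leaving r5c1 = 4.
The 4 cells of cage h must have sum 10; hence r5c2 = 3.
Completed grid: 2 5 1 4 3 / 3 1 2 5 4 / 5 4 3 2 1 / 1 2 4 3 5 / 4 3 5 1 2.

3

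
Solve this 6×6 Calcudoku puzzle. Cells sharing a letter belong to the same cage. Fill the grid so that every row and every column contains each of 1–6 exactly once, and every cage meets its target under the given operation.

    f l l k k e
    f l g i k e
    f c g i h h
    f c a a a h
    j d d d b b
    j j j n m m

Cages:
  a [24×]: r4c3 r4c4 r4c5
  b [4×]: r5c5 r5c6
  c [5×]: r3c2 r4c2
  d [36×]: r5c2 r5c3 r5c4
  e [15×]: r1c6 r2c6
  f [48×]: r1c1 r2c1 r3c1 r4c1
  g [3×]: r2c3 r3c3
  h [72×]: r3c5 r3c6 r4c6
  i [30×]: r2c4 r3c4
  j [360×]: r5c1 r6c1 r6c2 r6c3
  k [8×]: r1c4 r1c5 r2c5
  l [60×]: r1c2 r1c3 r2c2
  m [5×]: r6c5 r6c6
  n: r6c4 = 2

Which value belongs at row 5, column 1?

Cage n is given; hence r6c4 = 2.
Row 4 needs a 5, and only r4c2 is open for it.
The 3 cells of cage l must have product 60, so r1c3 = 5.
5 is placed in row 1, which forces r1c6 = 3.
3 is placed in column 6; hence r2c6 = 5.
Column 2 already has 5, leaving r3c2 = 1.
1 is placed in row 3, so r3c3 = 3.
5 is placed in column 6; hence r6c6 = 1.
3 is placed in column 3, leaving r2c3 = 1.
Row 2 now contains 5, leaving r2c4 = 6.
Cage i needs two cells with product 30, which forces r3c4 = 5.
Cage h has product 72, which forces r3c5 = 6.
Cage h has product 72, so r3c6 = 2.
Cage h needs product 72; hence r4c6 = 6.
6 is placed in column 4; hence r5c4 = 3.
Cage b needs two cells with product 4; hence r5c5 = 1.
Column 6 already has 1, leaving r5c6 = 4.
Row 6 now contains 1, which forces r6c5 = 5.
Cage f needs product 48, which forces r1c1 = 6.
Row 1 already has 6, so r1c2 = 4.
Cage k has product 8, so r1c4 = 1.
Row 1 already has 4, which forces r1c5 = 2.
Cage f has product 48, which forces r2c1 = 2.
2 is placed in row 2, leaving r2c2 = 3.
Column 5 already has 2, which forces r2c5 = 4.
Row 3 now contains 2, so r3c1 = 4.
Cage f has product 48, leaving r4c1 = 1.
Cage a needs product 24, leaving r4c3 = 2.
The 3 cells of cage a must have product 24, leaving r4c4 = 4.
Cage a needs product 24, leaving r4c5 = 3.
The 4 cells of cage j must have product 360, which forces r5c1 = 5.
2 is placed in column 3, which forces r5c3 = 6.
Column 1 already has 4, leaving r6c1 = 3.
3 is placed in column 2, leaving r6c2 = 6.
Column 3 now contains 6, leaving r6c3 = 4.
6 is placed in row 5, leaving r5c2 = 2.
The full grid is 6 4 5 1 2 3 / 2 3 1 6 4 5 / 4 1 3 5 6 2 / 1 5 2 4 3 6 / 5 2 6 3 1 4 / 3 6 4 2 5 1.

5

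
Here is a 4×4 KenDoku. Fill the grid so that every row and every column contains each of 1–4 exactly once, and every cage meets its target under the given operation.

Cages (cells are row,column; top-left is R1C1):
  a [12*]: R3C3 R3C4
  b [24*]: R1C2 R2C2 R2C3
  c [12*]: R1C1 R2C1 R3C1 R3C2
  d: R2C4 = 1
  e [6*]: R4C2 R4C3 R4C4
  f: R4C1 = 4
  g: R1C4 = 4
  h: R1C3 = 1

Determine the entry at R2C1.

Cage h is a single given cell, so R1C3 = 1.
Cage g is given, leaving R1C4 = 4.
Cage d is a single given cell, so R2C4 = 1.
Column 4 already has 4, leaving R3C4 = 3.
Cage f is a single given cell; hence R4C1 = 4.
Column 4 now contains 3, so R4C4 = 2.
4 is placed in column 1, which forces R3C1 = 1.
The 4 cells of cage c must have product 12; hence R3C2 = 2.
Row 3 now contains 3, which forces R3C3 = 4.
The 3 cells of cage e must have product 6, leaving R4C2 = 1.
Row 4 already has 2, so R4C3 = 3.
Column 2 now contains 2, leaving R1C2 = 3.
Cage b needs product 24; hence R2C2 = 4.
Column 3 already has 3, leaving R2C3 = 2.
Row 1 already has 3; hence R1C1 = 2.
Row 2 now contains 2, which forces R2C1 = 3.
The full grid is 2 3 1 4 / 3 4 2 1 / 1 2 4 3 / 4 1 3 2.

3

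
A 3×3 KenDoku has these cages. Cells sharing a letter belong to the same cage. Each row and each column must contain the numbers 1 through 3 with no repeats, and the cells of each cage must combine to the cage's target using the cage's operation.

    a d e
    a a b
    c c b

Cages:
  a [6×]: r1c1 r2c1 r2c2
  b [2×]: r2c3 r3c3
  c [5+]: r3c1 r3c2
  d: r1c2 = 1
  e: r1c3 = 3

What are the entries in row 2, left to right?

D is a freebie, leaving r1c2 = 1.
Cage e is a single given cell, leaving r1c3 = 3.
Row 1 now contains 3, which forces r1c1 = 2.
Cage a has product 6; hence r2c1 = 1.
Cage a has product 6; hence r2c2 = 3.
1 is placed in row 2, leaving r2c3 = 2.
Column 1 already has 2, leaving r3c1 = 3.
Column 2 already has 3; hence r3c2 = 2.
2 is placed in column 3, which forces r3c3 = 1.
Filled in: 2 1 3 / 1 3 2 / 3 2 1.

1 3 2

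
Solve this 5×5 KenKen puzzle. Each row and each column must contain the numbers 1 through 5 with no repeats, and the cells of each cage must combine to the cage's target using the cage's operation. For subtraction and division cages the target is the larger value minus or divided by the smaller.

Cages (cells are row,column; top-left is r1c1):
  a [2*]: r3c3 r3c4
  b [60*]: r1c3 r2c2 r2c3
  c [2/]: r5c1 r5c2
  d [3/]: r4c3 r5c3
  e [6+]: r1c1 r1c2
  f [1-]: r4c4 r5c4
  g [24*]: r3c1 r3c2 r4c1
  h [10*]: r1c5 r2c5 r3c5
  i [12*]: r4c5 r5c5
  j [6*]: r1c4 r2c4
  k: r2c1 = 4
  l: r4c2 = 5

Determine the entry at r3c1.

3

Cage k is given, which forces r2c1 = 4.
L is a freebie, which forces r4c2 = 5.
The 3 cells of cage b must have product 60, so r1c3 = 4.
5 is placed in column 2, so r2c2 = 3.
The 3 cells of cage b must have product 60; hence r2c3 = 5.
3 is placed in row 2, leaving r2c4 = 2.
Row 2 already has 2, so r2c5 = 1.
The 3 cells of cage g must have product 24, which forces r3c2 = 4.
2 is placed in column 4, so r3c4 = 1.
Cage e's pair has sum 6, so r1c1 = 5.
Row 1 now contains 4, leaving r1c2 = 1.
2 is placed in column 4, which forces r1c4 = 3.
Row 1 already has 5, leaving r1c5 = 2.
1 is placed in row 3, leaving r3c3 = 2.
Column 5 already has 2; hence r3c5 = 5.
3 is placed in column 4, so r4c4 = 4.
Row 4 now contains 4; hence r4c5 = 3.
Column 2 already has 1, leaving r5c2 = 2.
Column 4 already has 4; hence r5c4 = 5.
Column 5 now contains 3, so r5c5 = 4.
Row 3 now contains 2, which forces r3c1 = 3.
Row 4 already has 3, so r4c1 = 2.
Row 4 already has 3, so r4c3 = 1.
2 is placed in row 5; hence r5c1 = 1.
Cage d needs two cells with quotient 3; hence r5c3 = 3.
Filled in: 5 1 4 3 2 / 4 3 5 2 1 / 3 4 2 1 5 / 2 5 1 4 3 / 1 2 3 5 4.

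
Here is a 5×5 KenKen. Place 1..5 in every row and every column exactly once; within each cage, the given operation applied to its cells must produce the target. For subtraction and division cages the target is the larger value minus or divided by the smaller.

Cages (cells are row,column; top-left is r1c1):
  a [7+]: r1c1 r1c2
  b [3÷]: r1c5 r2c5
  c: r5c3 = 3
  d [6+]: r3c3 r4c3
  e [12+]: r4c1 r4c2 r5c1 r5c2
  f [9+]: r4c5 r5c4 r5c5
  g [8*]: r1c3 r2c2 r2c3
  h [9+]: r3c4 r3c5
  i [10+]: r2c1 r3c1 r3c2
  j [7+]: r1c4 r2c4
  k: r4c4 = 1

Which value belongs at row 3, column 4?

K is a freebie, so r4c4 = 1.
C is a freebie; hence r5c3 = 3.
In column 3, 5 can only go at r4c3, so r4c3 = 5.
The two cells of cage d must have sum 6, which forces r3c3 = 1.
Cage g needs product 8; hence r2c2 = 1.
1 is placed in row 2, which forces r2c5 = 3.
Column 5 now contains 3, leaving r1c5 = 1.
Column 5 now contains 1, which forces r5c5 = 5.
Cage h needs two cells with sum 9, so r3c4 = 5.
Column 5 now contains 5, leaving r3c5 = 4.
The 3 cells of cage f must have sum 9; hence r4c5 = 2.
Cage f needs sum 9; hence r5c4 = 2.
Column 4 now contains 2; hence r1c4 = 3.
Cage i needs sum 10, leaving r2c1 = 5.
Column 4 now contains 2, so r2c4 = 4.
Row 4 already has 2, which forces r4c1 = 4.
The 4 cells of cage e must have sum 12; hence r4c2 = 3.
The 4 cells of cage e must have sum 12, so r5c1 = 1.
Row 5 already has 2, so r5c2 = 4.
Column 1 already has 4, so r1c1 = 2.
Cage a needs two cells with sum 7; hence r1c2 = 5.
The 3 cells of cage g must have product 8; hence r1c3 = 4.
Row 2 already has 4, which forces r2c3 = 2.
The 3 cells of cage i must have sum 10; hence r3c1 = 3.
Column 2 already has 3, so r3c2 = 2.
Completed grid: 2 5 4 3 1 / 5 1 2 4 3 / 3 2 1 5 4 / 4 3 5 1 2 / 1 4 3 2 5.

5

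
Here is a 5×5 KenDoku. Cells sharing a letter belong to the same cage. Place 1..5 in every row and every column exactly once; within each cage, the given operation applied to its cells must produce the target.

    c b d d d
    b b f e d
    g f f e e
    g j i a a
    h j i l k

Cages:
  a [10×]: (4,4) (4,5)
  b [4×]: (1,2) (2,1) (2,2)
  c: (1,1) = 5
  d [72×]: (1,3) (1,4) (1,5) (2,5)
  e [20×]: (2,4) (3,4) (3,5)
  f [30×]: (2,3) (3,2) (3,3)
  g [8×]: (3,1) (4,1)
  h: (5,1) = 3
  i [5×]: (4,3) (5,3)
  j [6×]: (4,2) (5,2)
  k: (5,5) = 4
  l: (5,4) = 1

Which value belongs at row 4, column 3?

C is a freebie, leaving (1,1) = 5.
Cage d needs product 72, so (2,5) = 3.
Cage h is given, which forces (5,1) = 3.
3 is placed in row 5, so (5,2) = 2.
Cage l is a single given cell, leaving (5,4) = 1.
Cage k is given, which forces (5,5) = 4.
Column 2 now contains 2, so (1,2) = 1.
Column 5 already has 4; hence (1,5) = 2.
Cage b needs product 4, leaving (2,1) = 1.
The 3 cells of cage b must have product 4, leaving (2,2) = 4.
2 is placed in column 5; hence (3,5) = 1.
Column 2 now contains 2, so (4,2) = 3.
Cage i's pair has product 5, leaving (4,3) = 1.
2 is placed in column 5; hence (4,5) = 5.
Row 5 now contains 1; hence (5,3) = 5.
5 is placed in column 3, so (2,3) = 2.
Cage e needs product 20, which forces (2,4) = 5.
Column 2 now contains 3, leaving (3,2) = 5.
Cage f needs product 30, leaving (3,3) = 3.
The 3 cells of cage e must have product 20, so (3,4) = 4.
Row 4 already has 5; hence (4,4) = 2.
3 is placed in column 3; hence (1,3) = 4.
Column 4 now contains 4; hence (1,4) = 3.
4 is placed in row 3, which forces (3,1) = 2.
Row 4 now contains 2, leaving (4,1) = 4.
The full grid is 5 1 4 3 2 / 1 4 2 5 3 / 2 5 3 4 1 / 4 3 1 2 5 / 3 2 5 1 4.

1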